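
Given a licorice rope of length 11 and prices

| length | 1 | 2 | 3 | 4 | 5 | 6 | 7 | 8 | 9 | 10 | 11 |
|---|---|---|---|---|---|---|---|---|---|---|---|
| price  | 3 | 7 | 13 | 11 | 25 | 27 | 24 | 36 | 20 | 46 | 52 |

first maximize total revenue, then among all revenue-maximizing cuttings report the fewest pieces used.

3

Let r[k] be the best obtainable value from length k. For each k, try every first piece i and keep the best of price[i] + r[k−i].
r[1] = 3
r[2] = max(3+3, 7+0) = 7
r[3] = max(3+7, 7+3, 13+0) = 13
r[4] = max(3+13, 7+7, 13+3, 11+0) = 16
r[5] = max(3+16, 7+13, 13+7, 11+3, 25+0) = 25
r[6] = max(3+25, 7+16, 13+13, 11+7, 25+3, 27+0) = 28
r[7] = max(3+28, 7+25, 13+16, …, 27+3, 24+0) = 32
r[8] = max(3+32, 7+28, 13+25, …, 24+3, 36+0) = 38
r[9] = max(3+38, 7+32, 13+28, …, 36+3, 20+0) = 41
r[10] = max(3+41, 7+38, 13+32, …, 20+3, 46+0) = 50
r[11] = max(3+50, 7+41, 13+38, …, 46+3, 52+0) = 53
Maximum revenue is ¢53.
Now minimize piece count subject to staying optimal: for each k, pieces[k] = 1 + min over i with p[i]+r[k−i]=r[k] of pieces[k−i].
pieces[8] = 2
pieces[9] = 3
pieces[10] = 2
pieces[11] = 3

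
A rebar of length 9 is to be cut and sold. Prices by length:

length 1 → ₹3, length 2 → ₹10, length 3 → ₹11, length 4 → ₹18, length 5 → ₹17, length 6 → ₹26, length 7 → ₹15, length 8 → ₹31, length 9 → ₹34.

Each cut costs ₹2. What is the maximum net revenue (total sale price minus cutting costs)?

Consider every possible first cut. v[k] is the best of p[i]+v[k−i] over all sellable i≤k, charging 2 whenever i<k.
v[1] = 3
v[2] = 10
v[3] = 11  (first piece 1, then v[2]=10)
v[4] = 18  (first piece 2, then v[2]=10)
v[5] = 19  (first piece 1, then v[4]=18)
v[6] = 26  (first piece 2, then v[4]=18)
v[7] = 27  (first piece 1, then v[6]=26)
v[8] = 34  (first piece 2, then v[6]=26)
v[9] = 35  (first piece 1, then v[8]=34)
One optimal plan: pieces 2 + 2 + 2 + 2 + 1 (4 cuts) → ₹43 − ₹8 = ₹35.

35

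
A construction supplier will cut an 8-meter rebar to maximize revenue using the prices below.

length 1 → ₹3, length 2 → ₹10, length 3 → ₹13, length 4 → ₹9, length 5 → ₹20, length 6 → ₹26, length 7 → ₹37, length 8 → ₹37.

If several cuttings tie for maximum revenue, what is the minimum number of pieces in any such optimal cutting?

Build r[k] bottom-up: r[k] = max over allowed piece i of (p[i] + r[k−i]).
r[1] = 3
r[2] = 10
r[3] = 13  (first piece 1, then r[2]=10)
r[4] = 20  (first piece 2, then r[2]=10)
r[5] = 23  (first piece 1, then r[4]=20)
r[6] = 30  (first piece 2, then r[4]=20)
r[7] = 37
r[8] = 40  (first piece 1, then r[7]=37)
Maximum revenue is ₹40.
Now minimize piece count subject to staying optimal: for each k, pieces[k] = 1 + min over i with p[i]+r[k−i]=r[k] of pieces[k−i].
pieces[5] = 2
pieces[6] = 3
pieces[7] = 1
pieces[8] = 2

2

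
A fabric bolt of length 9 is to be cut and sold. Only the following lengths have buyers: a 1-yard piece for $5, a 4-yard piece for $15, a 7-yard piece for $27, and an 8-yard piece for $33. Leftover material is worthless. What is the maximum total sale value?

Build r[k] bottom-up: r[k] = max over allowed piece i of (p[i] + r[k−i]).
r[1] = 5
r[2] = 10  (first piece 1, then r[1]=5)
r[3] = 15  (first piece 1, then r[2]=10)
r[4] = max(5+15, 15+0) = 20
r[5] = max(5+20, 15+5) = 25
r[6] = max(5+25, 15+10) = 30
r[7] = max(5+30, 15+15, 27+0) = 35
r[8] = max(5+35, 15+20, 27+5, 33+0) = 40
r[9] = max(5+40, 15+25, 27+10, 33+5) = 45
One optimal cutting: 1 + 1 + 1 + 1 + 1 + 1 + 1 + 1 + 1 → $45.

45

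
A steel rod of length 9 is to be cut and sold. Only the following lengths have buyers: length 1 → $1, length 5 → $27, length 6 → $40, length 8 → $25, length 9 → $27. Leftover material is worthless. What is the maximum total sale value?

Let r[k] be the best obtainable value from length k. For each k, try every first piece i and keep the best of price[i] + r[k−i].
r[1] = 1
r[2] = 2  (first piece 1, then r[1]=1)
r[3] = 3  (first piece 1, then r[2]=2)
r[4] = 4  (first piece 1, then r[3]=3)
r[5] = max(1+4, 27+0) = 27
r[6] = max(1+27, 27+1, 40+0) = 40
r[7] = max(1+40, 27+2, 40+1) = 41
r[8] = max(1+41, 27+3, 40+2, 25+0) = 42
r[9] = max(1+42, 27+4, 40+3, 25+1, 27+0) = 43
One optimal cutting: 6 + 1 + 1 + 1 → $43.

43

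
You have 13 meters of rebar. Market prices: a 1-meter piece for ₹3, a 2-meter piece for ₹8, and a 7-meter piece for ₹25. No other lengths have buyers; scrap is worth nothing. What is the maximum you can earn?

Build best[k] bottom-up: best[k] = max over allowed piece i of (p[i] + best[k−i]).
best[1] = 3
best[2] = max(3+3, 8+0) = 8
best[3] = max(3+8, 8+3) = 11
best[4] = max(3+11, 8+8) = 16
best[5] = max(3+16, 8+11) = 19
best[6] = max(3+19, 8+16) = 24
best[7] = max(3+24, 8+19, 25+0) = 27
best[8] = max(3+27, 8+24, 25+3) = 32
best[9] = max(3+32, 8+27, 25+8) = 35
best[10] = max(3+35, 8+32, 25+11) = 40
best[11] = max(3+40, 8+35, 25+16) = 43
best[12] = max(3+43, 8+40, 25+19) = 48
best[13] = max(3+48, 8+43, 25+24) = 51
One optimal cutting: 2 + 2 + 2 + 2 + 2 + 2 + 1 → ₹51.

51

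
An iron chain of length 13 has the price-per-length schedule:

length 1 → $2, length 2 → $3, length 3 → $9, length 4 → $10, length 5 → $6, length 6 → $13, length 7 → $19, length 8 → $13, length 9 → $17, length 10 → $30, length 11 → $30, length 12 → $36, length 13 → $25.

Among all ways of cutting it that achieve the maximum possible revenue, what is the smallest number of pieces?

Build r[k] bottom-up: r[k] = max over allowed piece i of (p[i] + r[k−i]).
r[1] = 2
r[2] = 4  (first piece 1, then r[1]=2)
r[3] = 9
r[4] = 11  (first piece 1, then r[3]=9)
r[5] = 13  (first piece 1, then r[4]=11)
r[6] = 18  (first piece 3, then r[3]=9)
r[7] = 20  (first piece 1, then r[6]=18)
r[8] = 22  (first piece 1, then r[7]=20)
r[9] = 27  (first piece 3, then r[6]=18)
r[10] = 30
r[11] = 32  (first piece 1, then r[10]=30)
r[12] = 36  (first piece 3, then r[9]=27)
r[13] = 39  (first piece 3, then r[10]=30)
Maximum revenue is $39.
Now minimize piece count subject to staying optimal: for each k, pieces[k] = 1 + min over i with p[i]+r[k−i]=r[k] of pieces[k−i].
pieces[10] = 1
pieces[11] = 2
pieces[12] = 1
pieces[13] = 2

2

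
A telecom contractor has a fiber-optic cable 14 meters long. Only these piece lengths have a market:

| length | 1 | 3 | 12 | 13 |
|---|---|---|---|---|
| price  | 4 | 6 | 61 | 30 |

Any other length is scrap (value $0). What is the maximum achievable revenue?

Build f[k] bottom-up: f[k] = max over allowed piece i of (p[i] + f[k−i]).
f[1] = 4
f[2] = 8  (first piece 1, then f[1]=4)
f[3] = 12  (first piece 1, then f[2]=8)
f[4] = 16  (first piece 1, then f[3]=12)
f[5] = 20  (first piece 1, then f[4]=16)
f[6] = 24  (first piece 1, then f[5]=20)
f[7] = 28  (first piece 1, then f[6]=24)
f[8] = 32  (first piece 1, then f[7]=28)
f[9] = 36  (first piece 1, then f[8]=32)
f[10] = 40  (first piece 1, then f[9]=36)
f[11] = 44  (first piece 1, then f[10]=40)
f[12] = 61
f[13] = 65  (first piece 1, then f[12]=61)
f[14] = 69  (first piece 1, then f[13]=65)
One optimal cutting: 12 + 1 + 1 → $69.

69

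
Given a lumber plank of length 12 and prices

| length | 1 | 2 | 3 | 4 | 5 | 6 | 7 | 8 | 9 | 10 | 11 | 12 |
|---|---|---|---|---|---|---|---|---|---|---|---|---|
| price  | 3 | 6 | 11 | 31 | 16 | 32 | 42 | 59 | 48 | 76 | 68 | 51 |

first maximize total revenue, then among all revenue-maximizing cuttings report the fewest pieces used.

3

Let r[k] be the best obtainable value from length k. For each k, try every first piece i and keep the best of price[i] + r[k−i].
r[1] = 3
r[2] = max(3+3, 6+0) = 6
r[3] = max(3+6, 6+3, 11+0) = 11
r[4] = max(3+11, 6+6, 11+3, 31+0) = 31
r[5] = max(3+31, 6+11, 11+6, 31+3, 16+0) = 34
r[6] = max(3+34, 6+31, 11+11, 31+6, 16+3, 32+0) = 37
r[7] = max(3+37, 6+34, 11+31, …, 32+3, 42+0) = 42
r[8] = max(3+42, 6+37, 11+34, …, 42+3, 59+0) = 62
r[9] = max(3+62, 6+42, 11+37, …, 59+3, 48+0) = 65
r[10] = max(3+65, 6+62, 11+42, …, 48+3, 76+0) = 76
r[11] = max(3+76, 6+65, 11+62, …, 76+3, 68+0) = 79
r[12] = max(3+79, 6+76, 11+65, …, 68+3, 51+0) = 93
Maximum revenue is $93.
Now minimize piece count subject to staying optimal: for each k, pieces[k] = 1 + min over i with p[i]+r[k−i]=r[k] of pieces[k−i].
pieces[9] = 3
pieces[10] = 1
pieces[11] = 2
pieces[12] = 3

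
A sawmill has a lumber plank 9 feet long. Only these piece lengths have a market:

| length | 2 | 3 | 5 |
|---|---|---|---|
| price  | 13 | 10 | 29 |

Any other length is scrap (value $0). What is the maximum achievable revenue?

Build f[k] bottom-up: f[k] = max over allowed piece i of (p[i] + f[k−i]).
f[1] = 0
f[2] = 13
f[3] = 13
f[4] = 26  (first piece 2, then f[2]=13)
f[5] = 29
f[6] = 39  (first piece 2, then f[4]=26)
f[7] = 42  (first piece 2, then f[5]=29)
f[8] = 52  (first piece 2, then f[6]=39)
f[9] = 55  (first piece 2, then f[7]=42)
One optimal cutting: 5 + 2 + 2 → $55.

55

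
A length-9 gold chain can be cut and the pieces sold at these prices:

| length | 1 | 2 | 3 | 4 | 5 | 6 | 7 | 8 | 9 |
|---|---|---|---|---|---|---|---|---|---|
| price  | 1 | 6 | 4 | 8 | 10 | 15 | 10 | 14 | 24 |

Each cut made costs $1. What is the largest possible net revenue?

Consider every possible first cut. net[k] is the best of p[i]+net[k−i] over all sellable i≤k, charging 1 whenever i<k.
net[1] = 1
net[2] = 6
net[3] = 6  (first piece 1, then net[2]=6)
net[4] = 11  (first piece 2, then net[2]=6)
net[5] = 11  (first piece 1, then net[4]=11)
net[6] = 16  (first piece 2, then net[4]=11)
net[7] = 16  (first piece 1, then net[6]=16)
net[8] = 21  (first piece 2, then net[6]=16)
net[9] = 24
Best is to make no cuts and sell whole for $24.

24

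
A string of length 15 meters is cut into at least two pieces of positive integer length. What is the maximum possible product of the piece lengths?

Fill f[k] for k=2..15: at each k try every first piece i and multiply by the better of (k−i) uncut or f[k−i].
f[2] = 1×max(1,0) = 1×1 = 1
f[3] = 1×max(2,1) = 1×2 = 2
f[4] = 2×max(2,1) = 2×2 = 4
f[5] = 2×max(3,2) = 2×3 = 6
f[6] = 3×max(3,2) = 3×3 = 9
f[7] = 2×max(5,6) = 2×6 = 12
f[8] = 2×max(6,9) = 2×9 = 18
f[9] = 3×max(6,9) = 3×9 = 27
f[10] = 2×max(8,18) = 2×18 = 36
f[11] = 2×max(9,27) = 2×27 = 54
f[12] = 3×max(9,27) = 3×27 = 81
f[13] = 2×max(11,54) = 2×54 = 108
f[14] = 2×max(12,81) = 2×81 = 162
f[15] = 3×max(12,81) = 3×81 = 243
One optimal split: 3 + 3 + 3 + 3 + 3; product 3×3×3×3×3 = 243.

243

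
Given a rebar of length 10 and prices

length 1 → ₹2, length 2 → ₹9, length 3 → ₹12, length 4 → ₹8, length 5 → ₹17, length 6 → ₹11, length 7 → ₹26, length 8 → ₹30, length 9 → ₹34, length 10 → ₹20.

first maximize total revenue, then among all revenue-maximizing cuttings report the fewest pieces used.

5

Consider every possible first cut. r[k] is the best of p[i]+r[k−i] over all sellable i≤k.
r[1] = 2
r[2] = max(2+2, 9+0) = 9
r[3] = max(2+9, 9+2, 12+0) = 12
r[4] = max(2+12, 9+9, 12+2, 8+0) = 18
r[5] = max(2+18, 9+12, 12+9, 8+2, 17+0) = 21
r[6] = max(2+21, 9+18, 12+12, 8+9, 17+2, 11+0) = 27
r[7] = max(2+27, 9+21, 12+18, …, 11+2, 26+0) = 30
r[8] = max(2+30, 9+27, 12+21, …, 26+2, 30+0) = 36
r[9] = max(2+36, 9+30, 12+27, …, 30+2, 34+0) = 39
r[10] = max(2+39, 9+36, 12+30, …, 34+2, 20+0) = 45
Maximum revenue is ₹45.
Now minimize piece count subject to staying optimal: for each k, pieces[k] = 1 + min over i with p[i]+r[k−i]=r[k] of pieces[k−i].
pieces[7] = 3
pieces[8] = 4
pieces[9] = 4
pieces[10] = 5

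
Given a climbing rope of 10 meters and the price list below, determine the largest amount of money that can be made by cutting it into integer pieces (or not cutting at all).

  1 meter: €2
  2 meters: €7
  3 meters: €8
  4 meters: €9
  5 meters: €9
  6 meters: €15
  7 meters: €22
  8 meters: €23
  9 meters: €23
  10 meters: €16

35

Let R[k] be the best obtainable value from length k. For each k, try every first piece i and keep the best of price[i] + R[k−i].
R[1] = 2
R[2] = max(2+2, 7+0) = 7
R[3] = max(2+7, 7+2, 8+0) = 9
R[4] = max(2+9, 7+7, 8+2, 9+0) = 14
R[5] = max(2+14, 7+9, 8+7, 9+2, 9+0) = 16
R[6] = max(2+16, 7+14, 8+9, 9+7, 9+2, 15+0) = 21
R[7] = max(2+21, 7+16, 8+14, …, 15+2, 22+0) = 23
R[8] = max(2+23, 7+21, 8+16, …, 22+2, 23+0) = 28
R[9] = max(2+28, 7+23, 8+21, …, 23+2, 23+0) = 30
R[10] = max(2+30, 7+28, 8+23, …, 23+2, 16+0) = 35
One optimal cutting: 2 + 2 + 2 + 2 + 2 → €7 + €7 + €7 + €7 + €7 = €35.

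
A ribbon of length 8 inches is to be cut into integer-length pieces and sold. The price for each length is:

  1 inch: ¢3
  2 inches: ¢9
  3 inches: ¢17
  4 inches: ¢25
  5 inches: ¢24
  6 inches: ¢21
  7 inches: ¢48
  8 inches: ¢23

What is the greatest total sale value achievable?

Let best[k] be the best obtainable value from length k. For each k, try every first piece i and keep the best of price[i] + best[k−i].
best[1] = 3
best[2] = max(3+3, 9+0) = 9
best[3] = max(3+9, 9+3, 17+0) = 17
best[4] = max(3+17, 9+9, 17+3, 25+0) = 25
best[5] = max(3+25, 9+17, 17+9, 25+3, 24+0) = 28
best[6] = max(3+28, 9+25, 17+17, 25+9, 24+3, 21+0) = 34
best[7] = max(3+34, 9+28, 17+25, …, 21+3, 48+0) = 48
best[8] = max(3+48, 9+34, 17+28, …, 48+3, 23+0) = 51
One optimal cutting: 7 + 1 → ¢48 + ¢3 = ¢51.

51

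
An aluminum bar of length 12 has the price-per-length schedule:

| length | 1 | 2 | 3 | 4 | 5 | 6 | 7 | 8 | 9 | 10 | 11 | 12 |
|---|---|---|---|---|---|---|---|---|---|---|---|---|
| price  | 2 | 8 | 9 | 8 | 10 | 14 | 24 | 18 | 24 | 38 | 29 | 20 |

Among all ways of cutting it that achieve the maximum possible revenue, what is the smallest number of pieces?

6

Consider every possible first cut. r[k] is the best of p[i]+r[k−i] over all sellable i≤k.
r[1] = 2
r[2] = 8
r[3] = 10  (first piece 1, then r[2]=8)
r[4] = 16  (first piece 2, then r[2]=8)
r[5] = 18  (first piece 1, then r[4]=16)
r[6] = 24  (first piece 2, then r[4]=16)
r[7] = 26  (first piece 1, then r[6]=24)
r[8] = 32  (first piece 2, then r[6]=24)
r[9] = 34  (first piece 1, then r[8]=32)
r[10] = 40  (first piece 2, then r[8]=32)
r[11] = 42  (first piece 1, then r[10]=40)
r[12] = 48  (first piece 2, then r[10]=40)
Maximum revenue is $48.
Now minimize piece count subject to staying optimal: for each k, pieces[k] = 1 + min over i with p[i]+r[k−i]=r[k] of pieces[k−i].
pieces[9] = 5
pieces[10] = 5
pieces[11] = 6
pieces[12] = 6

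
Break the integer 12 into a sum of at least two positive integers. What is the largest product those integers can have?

81

Fill f[k] for k=2..12: at each k try every first piece i and multiply by the better of (k−i) uncut or f[k−i].
f[2] = 1·max(1,0) = 1·1 = 1
f[3] = 1·max(2,1) = 1·2 = 2
f[4] = 2·max(2,1) = 2·2 = 4
f[5] = 2·max(3,2) = 2·3 = 6
f[6] = 3·max(3,2) = 3·3 = 9
f[7] = 2·max(5,6) = 2·6 = 12
f[8] = 2·max(6,9) = 2·9 = 18
f[9] = 3·max(6,9) = 3·9 = 27
f[10] = 2·max(8,18) = 2·18 = 36
f[11] = 2·max(9,27) = 2·27 = 54
f[12] = 3·max(9,27) = 3·27 = 81
One optimal split: 3 + 3 + 3 + 3; product 3·3·3·3 = 81.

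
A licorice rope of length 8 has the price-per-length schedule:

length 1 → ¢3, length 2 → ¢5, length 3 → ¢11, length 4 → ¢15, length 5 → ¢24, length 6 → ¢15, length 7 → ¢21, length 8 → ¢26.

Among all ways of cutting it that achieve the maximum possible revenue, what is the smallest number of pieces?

Consider every possible first cut. r[k] is the best of p[i]+r[k−i] over all sellable i≤k.
r[1] = 3
r[2] = max(3+3, 5+0) = 6
r[3] = max(3+6, 5+3, 11+0) = 11
r[4] = max(3+11, 5+6, 11+3, 15+0) = 15
r[5] = max(3+15, 5+11, 11+6, 15+3, 24+0) = 24
r[6] = max(3+24, 5+15, 11+11, 15+6, 24+3, 15+0) = 27
r[7] = max(3+27, 5+24, 11+15, …, 15+3, 21+0) = 30
r[8] = max(3+30, 5+27, 11+24, …, 21+3, 26+0) = 35
Maximum revenue is ¢35.
Now minimize piece count subject to staying optimal: for each k, pieces[k] = 1 + min over i with p[i]+r[k−i]=r[k] of pieces[k−i].
pieces[5] = 1
pieces[6] = 2
pieces[7] = 3
pieces[8] = 2

2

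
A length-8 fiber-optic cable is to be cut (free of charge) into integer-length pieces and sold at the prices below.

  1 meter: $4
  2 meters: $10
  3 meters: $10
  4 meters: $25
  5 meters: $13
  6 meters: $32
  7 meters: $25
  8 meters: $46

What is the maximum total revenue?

Build r[k] bottom-up: r[k] = max over allowed piece i of (p[i] + r[k−i]).
r[1] = 4
r[2] = 10
r[3] = 14  (first piece 1, then r[2]=10)
r[4] = 25
r[5] = 29  (first piece 1, then r[4]=25)
r[6] = 35  (first piece 2, then r[4]=25)
r[7] = 39  (first piece 1, then r[6]=35)
r[8] = 50  (first piece 4, then r[4]=25)
One optimal cutting: 4 + 4 → $25 + $25 = $50.

50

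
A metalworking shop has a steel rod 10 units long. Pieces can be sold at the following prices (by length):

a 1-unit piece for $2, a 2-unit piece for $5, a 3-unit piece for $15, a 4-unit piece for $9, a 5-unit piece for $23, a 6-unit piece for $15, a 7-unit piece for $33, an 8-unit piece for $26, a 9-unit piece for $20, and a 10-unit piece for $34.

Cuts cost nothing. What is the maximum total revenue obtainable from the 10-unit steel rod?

Consider every possible first cut. R[k] is the best of p[i]+R[k−i] over all sellable i≤k.
R[1] = 2
R[2] = 5
R[3] = 15
R[4] = 17  (first piece 1, then R[3]=15)
R[5] = 23
R[6] = 30  (first piece 3, then R[3]=15)
R[7] = 33
R[8] = 38  (first piece 3, then R[5]=23)
R[9] = 45  (first piece 3, then R[6]=30)
R[10] = 48  (first piece 3, then R[7]=33)
One optimal cutting: 7 + 3 → $33 + $15 = $48.

48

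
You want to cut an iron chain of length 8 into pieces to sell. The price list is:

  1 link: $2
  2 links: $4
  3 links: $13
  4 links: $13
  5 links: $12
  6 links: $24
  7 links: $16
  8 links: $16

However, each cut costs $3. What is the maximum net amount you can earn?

25

Consider every possible first cut. r[k] is the best of p[i]+r[k−i] over all sellable i≤k, charging 3 whenever i<k.
r[1] = 2
r[2] = 4
r[3] = 13
r[4] = 13
r[5] = 14  (first piece 2, then r[3]=13)
r[6] = 24
r[7] = 23  (first piece 1, then r[6]=24)
r[8] = 25  (first piece 2, then r[6]=24)
One optimal plan: pieces 6 + 2 (1 cut) → $28 − $3 = $25.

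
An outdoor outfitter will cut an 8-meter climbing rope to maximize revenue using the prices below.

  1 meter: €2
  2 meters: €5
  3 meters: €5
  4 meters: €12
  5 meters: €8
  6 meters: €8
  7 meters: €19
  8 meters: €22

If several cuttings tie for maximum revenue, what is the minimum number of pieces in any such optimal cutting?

Consider every possible first cut. r[k] is the best of p[i]+r[k−i] over all sellable i≤k.
r[1] = 2
r[2] = max(2+2, 5+0) = 5
r[3] = max(2+5, 5+2, 5+0) = 7
r[4] = max(2+7, 5+5, 5+2, 12+0) = 12
r[5] = max(2+12, 5+7, 5+5, 12+2, 8+0) = 14
r[6] = max(2+14, 5+12, 5+7, 12+5, 8+2, 8+0) = 17
r[7] = max(2+17, 5+14, 5+12, …, 8+2, 19+0) = 19
r[8] = max(2+19, 5+17, 5+14, …, 19+2, 22+0) = 24
Maximum revenue is €24.
Now minimize piece count subject to staying optimal: for each k, pieces[k] = 1 + min over i with p[i]+r[k−i]=r[k] of pieces[k−i].
pieces[5] = 2
pieces[6] = 2
pieces[7] = 1
pieces[8] = 2

2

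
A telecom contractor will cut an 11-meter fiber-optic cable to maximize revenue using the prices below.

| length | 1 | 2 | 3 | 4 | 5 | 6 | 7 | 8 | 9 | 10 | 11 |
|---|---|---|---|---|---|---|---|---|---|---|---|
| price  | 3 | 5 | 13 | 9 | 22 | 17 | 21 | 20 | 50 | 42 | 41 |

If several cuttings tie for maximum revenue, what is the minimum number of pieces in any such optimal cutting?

Build r[k] bottom-up: r[k] = max over allowed piece i of (p[i] + r[k−i]).
r[1] = 3
r[2] = max(3+3, 5+0) = 6
r[3] = max(3+6, 5+3, 13+0) = 13
r[4] = max(3+13, 5+6, 13+3, 9+0) = 16
r[5] = max(3+16, 5+13, 13+6, 9+3, 22+0) = 22
r[6] = max(3+22, 5+16, 13+13, 9+6, 22+3, 17+0) = 26
r[7] = max(3+26, 5+22, 13+16, …, 17+3, 21+0) = 29
r[8] = max(3+29, 5+26, 13+22, …, 21+3, 20+0) = 35
r[9] = max(3+35, 5+29, 13+26, …, 20+3, 50+0) = 50
r[10] = max(3+50, 5+35, 13+29, …, 50+3, 42+0) = 53
r[11] = max(3+53, 5+50, 13+35, …, 42+3, 41+0) = 56
Maximum revenue is $56.
Now minimize piece count subject to staying optimal: for each k, pieces[k] = 1 + min over i with p[i]+r[k−i]=r[k] of pieces[k−i].
pieces[8] = 2
pieces[9] = 1
pieces[10] = 2
pieces[11] = 3

3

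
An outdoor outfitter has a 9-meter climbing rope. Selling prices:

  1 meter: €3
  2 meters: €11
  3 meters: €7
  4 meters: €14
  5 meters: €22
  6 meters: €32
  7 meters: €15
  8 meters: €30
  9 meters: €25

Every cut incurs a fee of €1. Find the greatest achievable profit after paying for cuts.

44

Let v[k] be the best obtainable value from length k. For each k, try every first piece i and keep the best of price[i] + v[k−i] minus the 1 cut fee when i<k.
v[1] = 3
v[2] = 11
v[3] = 13  (first piece 1, then v[2]=11)
v[4] = 21  (first piece 2, then v[2]=11)
v[5] = 23  (first piece 1, then v[4]=21)
v[6] = 32
v[7] = 34  (first piece 1, then v[6]=32)
v[8] = 42  (first piece 2, then v[6]=32)
v[9] = 44  (first piece 1, then v[8]=42)
One optimal plan: pieces 6 + 2 + 1 (2 cuts) → €46 − €2 = €44.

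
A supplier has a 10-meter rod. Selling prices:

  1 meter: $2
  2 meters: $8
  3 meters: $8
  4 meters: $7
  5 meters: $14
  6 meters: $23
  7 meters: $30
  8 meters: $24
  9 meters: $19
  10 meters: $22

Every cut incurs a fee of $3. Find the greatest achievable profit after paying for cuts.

35

Consider every possible first cut. r[k] is the best of p[i]+r[k−i] over all sellable i≤k, charging 3 whenever i<k.
r[1] = 2
r[2] = 8
r[3] = 8
r[4] = 13  (first piece 2, then r[2]=8)
r[5] = 14
r[6] = 23
r[7] = 30
r[8] = 29  (first piece 1, then r[7]=30)
r[9] = 35  (first piece 2, then r[7]=30)
r[10] = 35  (first piece 3, then r[7]=30)
One optimal plan: pieces 7 + 3 (1 cut) → $38 − $3 = $35.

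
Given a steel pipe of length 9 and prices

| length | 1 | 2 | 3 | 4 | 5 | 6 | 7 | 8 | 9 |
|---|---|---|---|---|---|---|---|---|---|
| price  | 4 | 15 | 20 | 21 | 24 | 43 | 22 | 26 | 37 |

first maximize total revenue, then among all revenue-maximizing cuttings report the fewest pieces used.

Let r[k] be the best obtainable value from length k. For each k, try every first piece i and keep the best of price[i] + r[k−i].
r[1] = 4
r[2] = 15
r[3] = 20
r[4] = 30  (first piece 2, then r[2]=15)
r[5] = 35  (first piece 2, then r[3]=20)
r[6] = 45  (first piece 2, then r[4]=30)
r[7] = 50  (first piece 2, then r[5]=35)
r[8] = 60  (first piece 2, then r[6]=45)
r[9] = 65  (first piece 2, then r[7]=50)
Maximum revenue is $65.
Now minimize piece count subject to staying optimal: for each k, pieces[k] = 1 + min over i with p[i]+r[k−i]=r[k] of pieces[k−i].
pieces[6] = 3
pieces[7] = 3
pieces[8] = 4
pieces[9] = 4

4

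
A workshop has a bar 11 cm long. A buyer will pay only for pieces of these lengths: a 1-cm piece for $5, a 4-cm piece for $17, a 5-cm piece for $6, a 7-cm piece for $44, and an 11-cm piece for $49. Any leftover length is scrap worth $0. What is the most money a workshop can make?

64

Build r[k] bottom-up: r[k] = max over allowed piece i of (p[i] + r[k−i]).
r[1] = 5
r[2] = 10  (first piece 1, then r[1]=5)
r[3] = 15  (first piece 1, then r[2]=10)
r[4] = 20  (first piece 1, then r[3]=15)
r[5] = 25  (first piece 1, then r[4]=20)
r[6] = 30  (first piece 1, then r[5]=25)
r[7] = 44
r[8] = 49  (first piece 1, then r[7]=44)
r[9] = 54  (first piece 1, then r[8]=49)
r[10] = 59  (first piece 1, then r[9]=54)
r[11] = 64  (first piece 1, then r[10]=59)
One optimal cutting: 7 + 1 + 1 + 1 + 1 → $64.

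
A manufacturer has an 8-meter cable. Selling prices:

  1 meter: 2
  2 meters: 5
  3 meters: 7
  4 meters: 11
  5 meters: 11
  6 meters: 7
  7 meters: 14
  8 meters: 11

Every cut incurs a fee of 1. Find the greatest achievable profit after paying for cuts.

21

Consider every possible first cut. r[k] is the best of p[i]+r[k−i] over all sellable i≤k, charging 1 whenever i<k.
r[1] = 2
r[2] = 5
r[3] = 7
r[4] = 11
r[5] = 12  (first piece 1, then r[4]=11)
r[6] = 15  (first piece 2, then r[4]=11)
r[7] = 17  (first piece 3, then r[4]=11)
r[8] = 21  (first piece 4, then r[4]=11)
One optimal plan: pieces 4 + 4 (1 cut) → 22 − 1 = 21.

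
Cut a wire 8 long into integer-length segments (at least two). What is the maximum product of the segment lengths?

Define P[k] = max over 1≤i<k of i · max(k−i, P[k−i]); the inner max lets the remainder stay uncut if that's better.
P[2] = 1*max(1,0) = 1*1 = 1
P[3] = 1*max(2,1) = 1*2 = 2
P[4] = 2*max(2,1) = 2*2 = 4
P[5] = 2*max(3,2) = 2*3 = 6
P[6] = 3*max(3,2) = 3*3 = 9
P[7] = 2*max(5,6) = 2*6 = 12
P[8] = 2*max(6,9) = 2*9 = 18
One optimal split: 3 + 3 + 2; product 3*3*2 = 18.

18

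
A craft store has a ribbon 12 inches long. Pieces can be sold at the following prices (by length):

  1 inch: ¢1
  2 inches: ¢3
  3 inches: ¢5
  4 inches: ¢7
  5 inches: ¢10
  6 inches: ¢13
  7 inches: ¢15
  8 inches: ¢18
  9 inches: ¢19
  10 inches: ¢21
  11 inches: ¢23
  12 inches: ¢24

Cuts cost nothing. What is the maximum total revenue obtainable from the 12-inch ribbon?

Consider every possible first cut. R[k] is the best of p[i]+R[k−i] over all sellable i≤k.
R[1] = 1
R[2] = max(1+1, 3+0) = 3
R[3] = max(1+3, 3+1, 5+0) = 5
R[4] = max(1+5, 3+3, 5+1, 7+0) = 7
R[5] = max(1+7, 3+5, 5+3, 7+1, 10+0) = 10
R[6] = max(1+10, 3+7, 5+5, 7+3, 10+1, 13+0) = 13
R[7] = max(1+13, 3+10, 5+7, …, 13+1, 15+0) = 15
R[8] = max(1+15, 3+13, 5+10, …, 15+1, 18+0) = 18
R[9] = max(1+18, 3+15, 5+13, …, 18+1, 19+0) = 19
R[10] = max(1+19, 3+18, 5+15, …, 19+1, 21+0) = 21
R[11] = max(1+21, 3+19, 5+18, …, 21+1, 23+0) = 23
R[12] = max(1+23, 3+21, 5+19, …, 23+1, 24+0) = 26
One optimal cutting: 6 + 6 → ¢13 + ¢13 = ¢26.

26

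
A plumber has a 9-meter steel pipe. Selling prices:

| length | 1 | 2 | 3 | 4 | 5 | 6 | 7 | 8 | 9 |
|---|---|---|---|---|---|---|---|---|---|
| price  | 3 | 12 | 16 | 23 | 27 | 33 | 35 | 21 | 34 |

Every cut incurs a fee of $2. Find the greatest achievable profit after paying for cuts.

Consider every possible first cut. v[k] is the best of p[i]+v[k−i] over all sellable i≤k, charging 2 whenever i<k.
v[1] = 3
v[2] = max(3+3-2, 12+0) = 12
v[3] = max(3+12-2, 12+3-2, 16+0) = 16
v[4] = max(3+16-2, 12+12-2, 16+3-2, 23+0) = 23
v[5] = max(3+23-2, 12+16-2, 16+12-2, 23+3-2, 27+0) = 27
v[6] = max(3+27-2, 12+23-2, 16+16-2, 23+12-2, 27+3-2, 33+0) = 33
v[7] = max(3+33-2, 12+27-2, 16+23-2, …, 33+3-2, 35+0) = 37
v[8] = max(3+37-2, 12+33-2, 16+27-2, …, 35+3-2, 21+0) = 44
v[9] = max(3+44-2, 12+37-2, 16+33-2, …, 21+3-2, 34+0) = 48
One optimal plan: pieces 5 + 4 (1 cut) → $50 − $2 = $48.

48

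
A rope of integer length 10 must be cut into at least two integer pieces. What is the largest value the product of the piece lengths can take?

36

Let P[k] be the best product for length k (with at least one cut). For each first piece i, the rest contributes max(k−i, P[k−i]).
Small cases: P[2]=1, P[3]=2, P[4]=4, P[5]=6.
P[6] = 3·max(3,2) = 3·3 = 9
P[7] = 2·max(5,6) = 2·6 = 12
P[8] = 2·max(6,9) = 2·9 = 18
P[9] = 3·max(6,9) = 3·9 = 27
P[10] = 2·max(8,18) = 2·18 = 36
One optimal split: 3 + 3 + 2 + 2; product 3·3·2·2 = 36.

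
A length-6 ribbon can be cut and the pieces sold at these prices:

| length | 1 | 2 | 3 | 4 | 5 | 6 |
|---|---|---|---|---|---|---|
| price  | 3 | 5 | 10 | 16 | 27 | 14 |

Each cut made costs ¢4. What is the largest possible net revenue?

26

Build v[k] bottom-up: v[k] = max over allowed piece i of (p[i] + v[k−i]) − 4 per cut.
v[1] = 3
v[2] = max(3+3-4, 5+0) = 5
v[3] = max(3+5-4, 5+3-4, 10+0) = 10
v[4] = max(3+10-4, 5+5-4, 10+3-4, 16+0) = 16
v[5] = max(3+16-4, 5+10-4, 10+5-4, 16+3-4, 27+0) = 27
v[6] = max(3+27-4, 5+16-4, 10+10-4, 16+5-4, 27+3-4, 14+0) = 26
One optimal plan: pieces 5 + 1 (1 cut) → ¢30 − ¢4 = ¢26.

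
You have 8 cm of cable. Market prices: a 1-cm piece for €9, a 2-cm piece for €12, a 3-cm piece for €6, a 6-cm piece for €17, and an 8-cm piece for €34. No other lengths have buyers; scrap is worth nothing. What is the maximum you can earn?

Consider every possible first cut. best[k] is the best of p[i]+best[k−i] over all sellable i≤k.
best[1] = 9
best[2] = max(9+9, 12+0) = 18
best[3] = max(9+18, 12+9, 6+0) = 27
best[4] = max(9+27, 12+18, 6+9) = 36
best[5] = max(9+36, 12+27, 6+18) = 45
best[6] = max(9+45, 12+36, 6+27, 17+0) = 54
best[7] = max(9+54, 12+45, 6+36, 17+9) = 63
best[8] = max(9+63, 12+54, 6+45, 17+18, 34+0) = 72
One optimal cutting: 1 + 1 + 1 + 1 + 1 + 1 + 1 + 1 → €72.

72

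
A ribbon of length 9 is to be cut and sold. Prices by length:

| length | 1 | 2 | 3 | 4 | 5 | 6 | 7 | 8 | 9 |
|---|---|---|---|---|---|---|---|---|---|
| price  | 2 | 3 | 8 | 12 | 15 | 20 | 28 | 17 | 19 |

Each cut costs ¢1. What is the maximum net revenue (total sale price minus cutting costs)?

Let net[k] be the best obtainable value from length k. For each k, try every first piece i and keep the best of price[i] + net[k−i] minus the 1 cut fee when i<k.
net[1] = 2
net[2] = max(2+2-1, 3+0) = 3
net[3] = max(2+3-1, 3+2-1, 8+0) = 8
net[4] = max(2+8-1, 3+3-1, 8+2-1, 12+0) = 12
net[5] = max(2+12-1, 3+8-1, 8+3-1, 12+2-1, 15+0) = 15
net[6] = max(2+15-1, 3+12-1, 8+8-1, 12+3-1, 15+2-1, 20+0) = 20
net[7] = max(2+20-1, 3+15-1, 8+12-1, …, 20+2-1, 28+0) = 28
net[8] = max(2+28-1, 3+20-1, 8+15-1, …, 28+2-1, 17+0) = 29
net[9] = max(2+29-1, 3+28-1, 8+20-1, …, 17+2-1, 19+0) = 30
One optimal plan: pieces 7 + 1 + 1 (2 cuts) → ¢32 − ¢2 = ¢30.

30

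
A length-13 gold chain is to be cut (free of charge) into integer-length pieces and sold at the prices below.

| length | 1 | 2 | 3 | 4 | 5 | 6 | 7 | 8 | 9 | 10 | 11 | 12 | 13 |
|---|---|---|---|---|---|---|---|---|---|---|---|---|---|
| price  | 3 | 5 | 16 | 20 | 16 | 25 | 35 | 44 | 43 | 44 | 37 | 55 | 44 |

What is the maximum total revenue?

68

Build R[k] bottom-up: R[k] = max over allowed piece i of (p[i] + R[k−i]).
R[1] = 3
R[2] = max(3+3, 5+0) = 6
R[3] = max(3+6, 5+3, 16+0) = 16
R[4] = max(3+16, 5+6, 16+3, 20+0) = 20
R[5] = max(3+20, 5+16, 16+6, 20+3, 16+0) = 23
R[6] = max(3+23, 5+20, 16+16, 20+6, 16+3, 25+0) = 32
R[7] = max(3+32, 5+23, 16+20, …, 25+3, 35+0) = 36
R[8] = max(3+36, 5+32, 16+23, …, 35+3, 44+0) = 44
R[9] = max(3+44, 5+36, 16+32, …, 44+3, 43+0) = 48
R[10] = max(3+48, 5+44, 16+36, …, 43+3, 44+0) = 52
R[11] = max(3+52, 5+48, 16+44, …, 44+3, 37+0) = 60
R[12] = max(3+60, 5+52, 16+48, …, 37+3, 55+0) = 64
R[13] = max(3+64, 5+60, 16+52, …, 55+3, 44+0) = 68
One optimal cutting: 4 + 3 + 3 + 3 → $20 + $16 + $16 + $16 = $68.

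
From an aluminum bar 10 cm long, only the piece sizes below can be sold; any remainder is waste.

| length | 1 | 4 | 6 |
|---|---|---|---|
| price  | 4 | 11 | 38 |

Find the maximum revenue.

Let r[k] be the best obtainable value from length k. For each k, try every first piece i and keep the best of price[i] + r[k−i].
r[1] = 4
r[2] = 8  (first piece 1, then r[1]=4)
r[3] = 12  (first piece 1, then r[2]=8)
r[4] = max(4+12, 11+0) = 16
r[5] = max(4+16, 11+4) = 20
r[6] = max(4+20, 11+8, 38+0) = 38
r[7] = max(4+38, 11+12, 38+4) = 42
r[8] = max(4+42, 11+16, 38+8) = 46
r[9] = max(4+46, 11+20, 38+12) = 50
r[10] = max(4+50, 11+38, 38+16) = 54
One optimal cutting: 6 + 1 + 1 + 1 + 1 → $54.

54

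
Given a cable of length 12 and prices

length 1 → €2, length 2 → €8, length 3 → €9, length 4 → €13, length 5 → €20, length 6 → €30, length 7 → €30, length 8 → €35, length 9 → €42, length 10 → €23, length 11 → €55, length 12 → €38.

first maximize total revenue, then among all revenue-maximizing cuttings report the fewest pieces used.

2

Let r[k] be the best obtainable value from length k. For each k, try every first piece i and keep the best of price[i] + r[k−i].
r[1] = 2
r[2] = 8
r[3] = 10  (first piece 1, then r[2]=8)
r[4] = 16  (first piece 2, then r[2]=8)
r[5] = 20
r[6] = 30
r[7] = 32  (first piece 1, then r[6]=30)
r[8] = 38  (first piece 2, then r[6]=30)
r[9] = 42
r[10] = 46  (first piece 2, then r[8]=38)
r[11] = 55
r[12] = 60  (first piece 6, then r[6]=30)
Maximum revenue is €60.
Now minimize piece count subject to staying optimal: for each k, pieces[k] = 1 + min over i with p[i]+r[k−i]=r[k] of pieces[k−i].
pieces[9] = 1
pieces[10] = 3
pieces[11] = 1
pieces[12] = 2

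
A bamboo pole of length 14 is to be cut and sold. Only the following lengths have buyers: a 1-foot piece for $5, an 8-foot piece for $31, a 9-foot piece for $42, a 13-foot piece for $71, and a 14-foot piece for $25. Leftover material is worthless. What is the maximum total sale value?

Let r[k] be the best obtainable value from length k. For each k, try every first piece i and keep the best of price[i] + r[k−i].
r[1] = 5
r[2] = 10  (first piece 1, then r[1]=5)
r[3] = 15  (first piece 1, then r[2]=10)
r[4] = 20  (first piece 1, then r[3]=15)
r[5] = 25  (first piece 1, then r[4]=20)
r[6] = 30  (first piece 1, then r[5]=25)
r[7] = 35  (first piece 1, then r[6]=30)
r[8] = 40  (first piece 1, then r[7]=35)
r[9] = 45  (first piece 1, then r[8]=40)
r[10] = 50  (first piece 1, then r[9]=45)
r[11] = 55  (first piece 1, then r[10]=50)
r[12] = 60  (first piece 1, then r[11]=55)
r[13] = 71
r[14] = 76  (first piece 1, then r[13]=71)
One optimal cutting: 13 + 1 → $76.

76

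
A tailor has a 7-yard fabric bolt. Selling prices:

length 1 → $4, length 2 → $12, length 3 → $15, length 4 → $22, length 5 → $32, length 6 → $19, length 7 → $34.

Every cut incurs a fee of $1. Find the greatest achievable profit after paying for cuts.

Build net[k] bottom-up: net[k] = max over allowed piece i of (p[i] + net[k−i]) − 1 per cut.
net[1] = 4
net[2] = max(4+4-1, 12+0) = 12
net[3] = max(4+12-1, 12+4-1, 15+0) = 15
net[4] = max(4+15-1, 12+12-1, 15+4-1, 22+0) = 23
net[5] = max(4+23-1, 12+15-1, 15+12-1, 22+4-1, 32+0) = 32
net[6] = max(4+32-1, 12+23-1, 15+15-1, 22+12-1, 32+4-1, 19+0) = 35
net[7] = max(4+35-1, 12+32-1, 15+23-1, …, 19+4-1, 34+0) = 43
One optimal plan: pieces 5 + 2 (1 cut) → $44 − $1 = $43.

43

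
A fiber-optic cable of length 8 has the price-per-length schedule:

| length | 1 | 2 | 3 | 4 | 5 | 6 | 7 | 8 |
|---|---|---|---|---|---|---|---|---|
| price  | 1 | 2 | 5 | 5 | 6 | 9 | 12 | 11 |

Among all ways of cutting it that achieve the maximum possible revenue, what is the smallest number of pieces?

Build r[k] bottom-up: r[k] = max over allowed piece i of (p[i] + r[k−i]).
r[1] = 1
r[2] = max(1+1, 2+0) = 2
r[3] = max(1+2, 2+1, 5+0) = 5
r[4] = max(1+5, 2+2, 5+1, 5+0) = 6
r[5] = max(1+6, 2+5, 5+2, 5+1, 6+0) = 7
r[6] = max(1+7, 2+6, 5+5, 5+2, 6+1, 9+0) = 10
r[7] = max(1+10, 2+7, 5+6, …, 9+1, 12+0) = 12
r[8] = max(1+12, 2+10, 5+7, …, 12+1, 11+0) = 13
Maximum revenue is $13.
Now minimize piece count subject to staying optimal: for each k, pieces[k] = 1 + min over i with p[i]+r[k−i]=r[k] of pieces[k−i].
pieces[5] = 2
pieces[6] = 2
pieces[7] = 1
pieces[8] = 2

2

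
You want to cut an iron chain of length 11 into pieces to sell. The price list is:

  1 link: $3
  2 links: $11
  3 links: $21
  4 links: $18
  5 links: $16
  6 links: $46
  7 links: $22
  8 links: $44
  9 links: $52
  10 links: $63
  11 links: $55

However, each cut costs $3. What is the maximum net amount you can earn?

Consider every possible first cut. net[k] is the best of p[i]+net[k−i] over all sellable i≤k, charging 3 whenever i<k.
net[1] = 3
net[2] = max(3+3-3, 11+0) = 11
net[3] = max(3+11-3, 11+3-3, 21+0) = 21
net[4] = max(3+21-3, 11+11-3, 21+3-3, 18+0) = 21
net[5] = max(3+21-3, 11+21-3, 21+11-3, 18+3-3, 16+0) = 29
net[6] = max(3+29-3, 11+21-3, 21+21-3, 18+11-3, 16+3-3, 46+0) = 46
net[7] = max(3+46-3, 11+29-3, 21+21-3, …, 46+3-3, 22+0) = 46
net[8] = max(3+46-3, 11+46-3, 21+29-3, …, 22+3-3, 44+0) = 54
net[9] = max(3+54-3, 11+46-3, 21+46-3, …, 44+3-3, 52+0) = 64
net[10] = max(3+64-3, 11+54-3, 21+46-3, …, 52+3-3, 63+0) = 64
net[11] = max(3+64-3, 11+64-3, 21+54-3, …, 63+3-3, 55+0) = 72
One optimal plan: pieces 6 + 3 + 2 (2 cuts) → $78 − $6 = $72.

72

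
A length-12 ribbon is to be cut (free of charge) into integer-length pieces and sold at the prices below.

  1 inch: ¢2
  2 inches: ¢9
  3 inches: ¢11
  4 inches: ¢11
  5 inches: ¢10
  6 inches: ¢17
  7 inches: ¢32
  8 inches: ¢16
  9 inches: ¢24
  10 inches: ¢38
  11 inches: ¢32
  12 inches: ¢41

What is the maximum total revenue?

54

Let best[k] be the best obtainable value from length k. For each k, try every first piece i and keep the best of price[i] + best[k−i].
best[1] = 2
best[2] = 9
best[3] = 11  (first piece 1, then best[2]=9)
best[4] = 18  (first piece 2, then best[2]=9)
best[5] = 20  (first piece 1, then best[4]=18)
best[6] = 27  (first piece 2, then best[4]=18)
best[7] = 32
best[8] = 36  (first piece 2, then best[6]=27)
best[9] = 41  (first piece 2, then best[7]=32)
best[10] = 45  (first piece 2, then best[8]=36)
best[11] = 50  (first piece 2, then best[9]=41)
best[12] = 54  (first piece 2, then best[10]=45)
One optimal cutting: 2 + 2 + 2 + 2 + 2 + 2 → ¢9 + ¢9 + ¢9 + ¢9 + ¢9 + ¢9 = ¢54.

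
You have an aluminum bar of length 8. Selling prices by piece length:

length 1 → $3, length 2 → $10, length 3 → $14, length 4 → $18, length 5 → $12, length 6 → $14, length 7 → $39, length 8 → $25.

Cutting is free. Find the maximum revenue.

Let R[k] be the best obtainable value from length k. For each k, try every first piece i and keep the best of price[i] + R[k−i].
R[1] = 3
R[2] = 10
R[3] = 14
R[4] = 20  (first piece 2, then R[2]=10)
R[5] = 24  (first piece 2, then R[3]=14)
R[6] = 30  (first piece 2, then R[4]=20)
R[7] = 39
R[8] = 42  (first piece 1, then R[7]=39)
One optimal cutting: 7 + 1 → $39 + $3 = $42.

42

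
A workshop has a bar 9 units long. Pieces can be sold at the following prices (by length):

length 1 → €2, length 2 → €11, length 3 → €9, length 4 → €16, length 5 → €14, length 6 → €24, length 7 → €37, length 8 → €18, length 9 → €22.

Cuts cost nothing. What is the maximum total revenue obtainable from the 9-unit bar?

Build r[k] bottom-up: r[k] = max over allowed piece i of (p[i] + r[k−i]).
r[1] = 2
r[2] = max(2+2, 11+0) = 11
r[3] = max(2+11, 11+2, 9+0) = 13
r[4] = max(2+13, 11+11, 9+2, 16+0) = 22
r[5] = max(2+22, 11+13, 9+11, 16+2, 14+0) = 24
r[6] = max(2+24, 11+22, 9+13, 16+11, 14+2, 24+0) = 33
r[7] = max(2+33, 11+24, 9+22, …, 24+2, 37+0) = 37
r[8] = max(2+37, 11+33, 9+24, …, 37+2, 18+0) = 44
r[9] = max(2+44, 11+37, 9+33, …, 18+2, 22+0) = 48
One optimal cutting: 7 + 2 → €37 + €11 = €48.

48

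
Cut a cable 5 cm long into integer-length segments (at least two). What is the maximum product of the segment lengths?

Define P[k] = max over 1≤i<k of i · max(k−i, P[k−i]); the inner max lets the remainder stay uncut if that's better.
P[2] = 1×max(1,0) = 1×1 = 1
P[3] = 1×max(2,1) = 1×2 = 2
P[4] = 2×max(2,1) = 2×2 = 4
P[5] = 2×max(3,2) = 2×3 = 6
One optimal split: 3 + 2; product 3×2 = 6.

6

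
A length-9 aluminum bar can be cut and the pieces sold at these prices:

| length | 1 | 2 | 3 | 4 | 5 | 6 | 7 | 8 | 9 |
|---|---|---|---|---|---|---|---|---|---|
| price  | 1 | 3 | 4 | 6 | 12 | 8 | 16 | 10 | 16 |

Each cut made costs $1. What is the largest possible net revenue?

18

Let r[k] be the best obtainable value from length k. For each k, try every first piece i and keep the best of price[i] + r[k−i] minus the 1 cut fee when i<k.
r[1] = 1
r[2] = 3
r[3] = 4
r[4] = 6
r[5] = 12
r[6] = 12  (first piece 1, then r[5]=12)
r[7] = 16
r[8] = 16  (first piece 1, then r[7]=16)
r[9] = 18  (first piece 2, then r[7]=16)
One optimal plan: pieces 7 + 2 (1 cut) → $19 − $1 = $18.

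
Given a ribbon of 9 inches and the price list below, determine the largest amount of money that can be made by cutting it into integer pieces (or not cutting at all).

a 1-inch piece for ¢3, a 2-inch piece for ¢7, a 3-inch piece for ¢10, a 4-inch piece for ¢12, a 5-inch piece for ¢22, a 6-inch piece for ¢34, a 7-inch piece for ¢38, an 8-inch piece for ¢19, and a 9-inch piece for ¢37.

Build best[k] bottom-up: best[k] = max over allowed piece i of (p[i] + best[k−i]).
best[1] = 3
best[2] = 7
best[3] = 10  (first piece 1, then best[2]=7)
best[4] = 14  (first piece 2, then best[2]=7)
best[5] = 22
best[6] = 34
best[7] = 38
best[8] = 41  (first piece 1, then best[7]=38)
best[9] = 45  (first piece 2, then best[7]=38)
One optimal cutting: 7 + 2 → ¢38 + ¢7 = ¢45.

45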